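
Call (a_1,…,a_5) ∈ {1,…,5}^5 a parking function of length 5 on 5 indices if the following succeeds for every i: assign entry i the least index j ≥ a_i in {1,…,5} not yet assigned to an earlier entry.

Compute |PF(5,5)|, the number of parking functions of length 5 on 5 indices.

1296

#PF = (5−5+1)·(5+1)^(5−1) = 1·1296 = 1296
E.g. (1,3,2,3,2) → sorted (1,2,2,3,3): b_i ≤ i ∀i, a PF.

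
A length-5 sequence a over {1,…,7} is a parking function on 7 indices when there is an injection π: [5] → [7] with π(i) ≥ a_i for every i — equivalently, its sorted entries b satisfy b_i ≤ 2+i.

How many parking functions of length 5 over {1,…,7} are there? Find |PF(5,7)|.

12288

#PF = (7−5+1)·(7+1)^(5−1) = 3 · 4096 = 12288 (Konheim–Weiss)
Example (4,3,3,3,7) → sorted (3,3,3,4,7): b_i ≤ 2+i ∀i, a PF.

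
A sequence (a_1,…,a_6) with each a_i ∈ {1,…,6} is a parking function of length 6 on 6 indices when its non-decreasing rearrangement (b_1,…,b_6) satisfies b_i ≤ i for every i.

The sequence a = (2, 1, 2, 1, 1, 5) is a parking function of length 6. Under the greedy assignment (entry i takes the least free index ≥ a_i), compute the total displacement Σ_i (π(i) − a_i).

Σπ(i) = 1+…+6 = 21; Σa = 2+1+2+1+1+5 = 12; disp = 21−12 = 9.

9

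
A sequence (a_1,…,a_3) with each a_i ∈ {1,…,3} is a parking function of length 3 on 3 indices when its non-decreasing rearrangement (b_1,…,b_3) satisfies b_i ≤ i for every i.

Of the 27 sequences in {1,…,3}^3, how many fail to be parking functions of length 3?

11

Count = 1·4^2 = 1 · 16 = 16 (Pollak)
E.g. (3,2,3) → sorted (2,3,3): b_1=2>1, not a PF.
3^3 − 16 = 27 − 16 = 11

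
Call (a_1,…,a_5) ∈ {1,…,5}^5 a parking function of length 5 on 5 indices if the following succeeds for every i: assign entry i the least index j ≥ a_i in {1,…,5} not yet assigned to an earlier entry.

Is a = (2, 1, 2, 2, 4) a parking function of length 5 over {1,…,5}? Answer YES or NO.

YES

Sorted: b = (1, 2, 2, 2, 4).
  b_1=1 ≤ 1
  b_2=2 ≤ 2
  b_3=2 ≤ 3
  b_4=2 ≤ 4
  b_5=4 ≤ 5
All bounds hold ⇒ YES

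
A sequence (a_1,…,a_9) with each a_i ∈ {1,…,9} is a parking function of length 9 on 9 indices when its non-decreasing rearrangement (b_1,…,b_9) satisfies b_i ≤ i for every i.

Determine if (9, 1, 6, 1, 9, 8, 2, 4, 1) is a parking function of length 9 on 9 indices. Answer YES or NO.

Rearranged: b = (1, 1, 1, 2, 4, 6, 8, 9, 9).
  b_1=1 ≤ 1
  b_2=1 ≤ 2
  b_3=1 ≤ 3
  b_4=2 ≤ 4
  b_5=4 ≤ 5
  b_6=6 ≤ 6
  b_7=8 > 7
  fails at i=7 ⇒ NO

NO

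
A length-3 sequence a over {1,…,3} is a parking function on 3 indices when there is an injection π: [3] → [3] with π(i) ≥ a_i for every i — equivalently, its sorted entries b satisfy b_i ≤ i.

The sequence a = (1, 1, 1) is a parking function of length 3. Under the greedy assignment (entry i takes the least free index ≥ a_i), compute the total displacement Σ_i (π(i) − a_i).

Σπ = 3·4/2 = 6 (π permutes [3]); Σa = 1+1+1 = 3; disp = 6−3 = 3.

3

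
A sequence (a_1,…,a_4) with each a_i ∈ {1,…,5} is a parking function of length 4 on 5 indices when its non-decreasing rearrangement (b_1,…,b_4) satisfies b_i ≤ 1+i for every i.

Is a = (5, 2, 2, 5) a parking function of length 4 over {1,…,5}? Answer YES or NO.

NO

Order a: b = (2, 2, 5, 5).
  b_1=2 ≤ 2
  b_2=2 ≤ 3
  b_3=5 > 4
  fails at i=3 ⇒ NO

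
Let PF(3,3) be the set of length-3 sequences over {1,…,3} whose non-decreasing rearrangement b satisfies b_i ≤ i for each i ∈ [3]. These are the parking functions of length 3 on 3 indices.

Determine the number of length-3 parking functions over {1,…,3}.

|PF(3,3)| = (3+1−3)·(3+1)^{3−1} = 1×16 = 16 (Pollak)
Check (1,1,1) → sorted (1,1,1): b_i ≤ i ∀i, a PF.

16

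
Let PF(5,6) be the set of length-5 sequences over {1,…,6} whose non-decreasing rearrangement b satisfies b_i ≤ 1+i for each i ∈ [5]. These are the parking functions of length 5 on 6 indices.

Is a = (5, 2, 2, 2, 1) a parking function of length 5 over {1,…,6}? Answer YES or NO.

YES

Sorted: b = (1, 2, 2, 2, 5).
  b_1=1 ≤ 2
  b_2=2 ≤ 3
  b_3=2 ≤ 4
  b_4=2 ≤ 5
  b_5=5 ≤ 6
All bounds hold ⇒ YES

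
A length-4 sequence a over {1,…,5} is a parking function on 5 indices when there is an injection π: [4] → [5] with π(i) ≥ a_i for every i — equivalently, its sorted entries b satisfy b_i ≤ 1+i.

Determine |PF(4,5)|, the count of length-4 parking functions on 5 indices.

432

#PF = (6−4)·6^(4−1) = 2 · 216 = 432
Example (3,1,4,3) → sorted (1,3,3,4): b_i ≤ 1+i ∀i, a PF.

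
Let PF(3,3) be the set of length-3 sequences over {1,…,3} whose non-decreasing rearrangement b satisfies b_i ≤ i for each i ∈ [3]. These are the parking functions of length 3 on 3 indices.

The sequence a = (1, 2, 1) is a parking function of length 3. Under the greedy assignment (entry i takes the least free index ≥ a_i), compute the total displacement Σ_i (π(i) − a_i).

Σπ = 6 ({1..3} each once); Σa = 1+2+1 = 4; disp = 6−4 = 2.

2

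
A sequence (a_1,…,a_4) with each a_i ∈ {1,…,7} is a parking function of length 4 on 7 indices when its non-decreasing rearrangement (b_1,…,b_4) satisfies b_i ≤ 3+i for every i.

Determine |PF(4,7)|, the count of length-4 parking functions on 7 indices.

2048

|PF(4,7)| = (7+1−4)·(7+1)^{4−1} = 4×512 = 2048 [KW]
One tuple (2,4,1,2) → sorted (1,2,2,4): b_i ≤ 3+i ∀i, a PF.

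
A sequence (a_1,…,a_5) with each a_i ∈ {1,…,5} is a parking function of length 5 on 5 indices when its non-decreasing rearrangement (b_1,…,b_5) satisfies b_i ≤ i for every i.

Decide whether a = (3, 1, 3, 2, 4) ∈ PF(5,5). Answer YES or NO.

YES

Sorted: b = (1, 2, 3, 3, 4).
  b_1=1 ≤ 1
  b_2=2 ≤ 2
  b_3=3 ≤ 3
  b_4=3 ≤ 4
  b_5=4 ≤ 5
All bounds hold ⇒ YES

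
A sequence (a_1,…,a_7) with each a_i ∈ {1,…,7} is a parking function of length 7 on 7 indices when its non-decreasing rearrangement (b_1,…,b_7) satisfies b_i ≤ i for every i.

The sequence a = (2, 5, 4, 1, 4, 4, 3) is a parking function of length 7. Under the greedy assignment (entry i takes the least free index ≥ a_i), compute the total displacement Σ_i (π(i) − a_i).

5

Σπ = 7·8/2 = 28 (π permutes [7]); Σa = 2+5+4+1+4+4+3 = 23; disp = 28−23 = 5.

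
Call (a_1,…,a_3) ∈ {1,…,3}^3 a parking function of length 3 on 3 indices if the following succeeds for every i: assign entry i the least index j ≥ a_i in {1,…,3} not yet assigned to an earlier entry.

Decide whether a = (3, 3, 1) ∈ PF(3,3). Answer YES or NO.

NO

Order a: b = (1, 3, 3).
  b_1=1 ≤ 1
  b_2=3 > 2
  fails at i=2 ⇒ NO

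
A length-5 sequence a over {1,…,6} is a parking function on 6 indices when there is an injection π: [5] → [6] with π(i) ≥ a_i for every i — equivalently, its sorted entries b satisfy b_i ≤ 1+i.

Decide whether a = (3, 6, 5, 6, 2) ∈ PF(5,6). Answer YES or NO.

Rearranged: b = (2, 3, 5, 6, 6).
  b_1=2 ≤ 2
  b_2=3 ≤ 3
  b_3=5 > 4
  fails at i=3 ⇒ NO

NO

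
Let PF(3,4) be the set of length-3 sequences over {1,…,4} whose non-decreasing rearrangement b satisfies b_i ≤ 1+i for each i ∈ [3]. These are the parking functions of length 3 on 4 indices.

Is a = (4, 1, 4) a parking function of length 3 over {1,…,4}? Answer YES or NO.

NO

Sorted: b = (1, 4, 4).
  b_1=1 ≤ 2
  b_2=4 > 3
  fails at i=2 ⇒ NO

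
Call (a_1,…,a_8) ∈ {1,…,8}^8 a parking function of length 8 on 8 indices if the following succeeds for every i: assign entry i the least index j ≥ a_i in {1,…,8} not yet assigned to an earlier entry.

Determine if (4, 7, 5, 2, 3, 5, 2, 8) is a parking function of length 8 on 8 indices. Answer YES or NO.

NO

Sorted: b = (2, 2, 3, 4, 5, 5, 7, 8).
  b_1=2 > 1
  fails at i=1 ⇒ NO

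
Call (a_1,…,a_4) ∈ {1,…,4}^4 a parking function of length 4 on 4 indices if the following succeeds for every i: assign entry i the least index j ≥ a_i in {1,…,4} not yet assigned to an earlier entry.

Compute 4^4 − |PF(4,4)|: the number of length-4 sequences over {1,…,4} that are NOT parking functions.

131

Count = (4+1−4)·(4+1)^{4−1} = 1 · 125 = 125 [KW]
One tuple (4,2,2,4) → sorted (2,2,4,4): b_1=2>1, not a PF.
4^4 − 125 = 256 − 125 = 131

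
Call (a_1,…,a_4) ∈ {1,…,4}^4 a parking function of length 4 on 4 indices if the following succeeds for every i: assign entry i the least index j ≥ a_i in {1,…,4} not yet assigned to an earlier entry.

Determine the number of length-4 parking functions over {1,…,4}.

125

|PF| = (4−4+1)·(4+1)^(4−1) = 1×125 = 125
Check (3,4,2,1) → sorted (1,2,3,4): b_i ≤ i ∀i, a PF.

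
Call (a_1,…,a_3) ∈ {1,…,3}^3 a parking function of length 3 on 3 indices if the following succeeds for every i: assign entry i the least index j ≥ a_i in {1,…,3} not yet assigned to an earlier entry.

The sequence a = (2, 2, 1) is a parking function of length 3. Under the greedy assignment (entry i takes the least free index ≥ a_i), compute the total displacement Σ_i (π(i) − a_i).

1

Σπ = 6 ({1..3} each once); Σa = 2+2+1 = 5; disp = 6−5 = 1.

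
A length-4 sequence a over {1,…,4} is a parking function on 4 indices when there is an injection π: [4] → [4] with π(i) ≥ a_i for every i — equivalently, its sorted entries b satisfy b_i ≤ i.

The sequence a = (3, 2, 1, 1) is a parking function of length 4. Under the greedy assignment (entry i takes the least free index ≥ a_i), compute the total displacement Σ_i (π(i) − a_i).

3

Σπ(i) = 1+…+4 = 10; Σa = 3+2+1+1 = 7; disp = 10−7 = 3.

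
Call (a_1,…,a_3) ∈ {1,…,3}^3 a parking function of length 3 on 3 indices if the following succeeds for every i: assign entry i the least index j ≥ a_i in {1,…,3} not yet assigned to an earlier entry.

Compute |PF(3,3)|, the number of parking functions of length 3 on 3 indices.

16

Count = (3−3+1)·(3+1)^(3−1) = 1×16 = 16
Check (3,1,2) → sorted (1,2,3): b_i ≤ i ∀i, a PF.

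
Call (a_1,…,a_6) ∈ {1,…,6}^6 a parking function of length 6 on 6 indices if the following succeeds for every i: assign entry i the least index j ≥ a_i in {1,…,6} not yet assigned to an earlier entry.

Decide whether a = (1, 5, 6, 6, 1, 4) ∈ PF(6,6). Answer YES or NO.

NO

Rearranged: b = (1, 1, 4, 5, 6, 6).
  b_1=1 ≤ 1
  b_2=1 ≤ 2
  b_3=4 > 3
  fails at i=3 ⇒ NO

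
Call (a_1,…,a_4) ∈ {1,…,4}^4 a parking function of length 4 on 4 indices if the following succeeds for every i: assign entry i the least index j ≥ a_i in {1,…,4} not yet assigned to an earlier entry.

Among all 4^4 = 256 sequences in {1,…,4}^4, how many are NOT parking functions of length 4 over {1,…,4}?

131

|PF(4,4)| = (4−4+1)·(4+1)^(4−1) = 1 · 125 = 125 [KW]
Check (4,2,3,4) → sorted (2,3,4,4): b_1=2>1, not a PF.
4^4 − 125 = 256 − 125 = 131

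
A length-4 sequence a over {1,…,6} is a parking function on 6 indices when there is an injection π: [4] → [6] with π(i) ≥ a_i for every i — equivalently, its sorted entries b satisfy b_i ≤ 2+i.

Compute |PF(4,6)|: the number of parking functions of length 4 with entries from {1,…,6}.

|PF| = (6−4+1)·(6+1)^(4−1) = 3 · 343 = 1029 [KW]
Example (2,1,3,1) → sorted (1,1,2,3): b_i ≤ 2+i ∀i, a PF.

1029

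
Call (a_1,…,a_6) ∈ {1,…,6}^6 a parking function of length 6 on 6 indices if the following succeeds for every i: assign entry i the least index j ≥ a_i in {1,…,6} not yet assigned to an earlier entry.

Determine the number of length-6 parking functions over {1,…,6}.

|PF(6,6)| = (6−6+1)·(6+1)^(6−1) = 1·16807 = 16807 [KW]
Example (2,1,3,5,2,5) → sorted (1,2,2,3,5,5): b_i ≤ i ∀i, a PF.

16807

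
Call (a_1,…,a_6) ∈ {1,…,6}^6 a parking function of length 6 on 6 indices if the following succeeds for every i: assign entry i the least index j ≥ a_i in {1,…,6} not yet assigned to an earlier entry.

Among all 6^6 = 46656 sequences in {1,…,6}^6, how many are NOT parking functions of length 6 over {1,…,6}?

29849

Count = (7−6)·7^(6−1) = 1×16807 = 16807 (Pollak)
E.g. (5,5,5,3,4,5) → sorted (3,4,5,5,5,5): b_1=3>1, not a PF.
Total 46656; non-PF = 46656−16807 = 29849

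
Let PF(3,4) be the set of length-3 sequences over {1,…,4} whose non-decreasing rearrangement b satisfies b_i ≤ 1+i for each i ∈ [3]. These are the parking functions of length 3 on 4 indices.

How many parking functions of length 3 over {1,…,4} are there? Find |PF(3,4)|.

Count = (4−3+1)·(4+1)^(3−1) = 2 · 25 = 50 (Pollak)
Example (3,1,2) → sorted (1,2,3): b_i ≤ 1+i ∀i, a PF.

50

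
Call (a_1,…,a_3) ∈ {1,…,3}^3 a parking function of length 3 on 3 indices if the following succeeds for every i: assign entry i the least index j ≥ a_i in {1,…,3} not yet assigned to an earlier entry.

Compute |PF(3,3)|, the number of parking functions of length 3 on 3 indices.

16

Count = (3+1−3)·(3+1)^{3−1} = 1·16 = 16 [KW]
One tuple (2,3,1) → sorted (1,2,3): b_i ≤ i ∀i, a PF.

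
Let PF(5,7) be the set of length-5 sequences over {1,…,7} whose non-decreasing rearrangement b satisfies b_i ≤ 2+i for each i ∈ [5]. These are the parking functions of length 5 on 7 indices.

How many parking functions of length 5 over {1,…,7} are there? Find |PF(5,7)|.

12288

#PF = (7+1−5)·(7+1)^{5−1} = 3 · 4096 = 12288 (Konheim–Weiss)
Check (3,5,7,3,5) → sorted (3,3,5,5,7): b_i ≤ 2+i ∀i, a PF.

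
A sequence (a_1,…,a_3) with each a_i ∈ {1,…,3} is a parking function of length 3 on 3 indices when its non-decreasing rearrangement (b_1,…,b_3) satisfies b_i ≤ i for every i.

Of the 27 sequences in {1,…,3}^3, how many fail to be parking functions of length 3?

11

Count = (4−3)·4^(3−1) = 1×16 = 16
Example (3,2,3) → sorted (2,3,3): b_1=2>1, not a PF.
3^3 − 16 = 27 − 16 = 11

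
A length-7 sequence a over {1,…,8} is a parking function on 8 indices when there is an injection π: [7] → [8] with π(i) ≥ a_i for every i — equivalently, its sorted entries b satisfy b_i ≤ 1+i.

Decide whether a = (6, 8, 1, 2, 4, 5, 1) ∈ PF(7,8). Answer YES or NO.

Sorted: b = (1, 1, 2, 4, 5, 6, 8).
  b_1=1 ≤ 2
  b_2=1 ≤ 3
  b_3=2 ≤ 4
  b_4=4 ≤ 5
  b_5=5 ≤ 6
  b_6=6 ≤ 7
  b_7=8 ≤ 8
All bounds hold ⇒ YES

YES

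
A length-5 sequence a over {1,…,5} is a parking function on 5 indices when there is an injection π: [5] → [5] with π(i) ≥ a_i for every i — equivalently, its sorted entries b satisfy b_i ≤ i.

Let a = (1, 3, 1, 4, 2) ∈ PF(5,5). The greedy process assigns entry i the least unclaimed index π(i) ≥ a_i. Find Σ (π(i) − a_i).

4

Σπ(i) = 1+…+5 = 15; Σa = 1+3+1+4+2 = 11; disp = 15−11 = 4.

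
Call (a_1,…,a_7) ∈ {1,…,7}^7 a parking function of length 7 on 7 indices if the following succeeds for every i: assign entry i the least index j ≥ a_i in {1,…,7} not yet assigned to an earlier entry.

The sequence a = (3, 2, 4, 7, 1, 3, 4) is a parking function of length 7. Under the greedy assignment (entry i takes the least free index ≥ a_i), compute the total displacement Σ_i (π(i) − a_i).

4

Σπ = 7·8/2 = 28 (π permutes [7]); Σa = 3+2+4+7+1+3+4 = 24; disp = 28−24 = 4.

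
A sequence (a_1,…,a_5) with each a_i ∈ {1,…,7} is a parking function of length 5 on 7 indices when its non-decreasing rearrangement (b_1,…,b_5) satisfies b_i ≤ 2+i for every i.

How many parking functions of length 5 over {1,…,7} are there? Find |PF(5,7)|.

|PF| = (7−5+1)·(7+1)^(5−1) = 3·4096 = 12288 [KW]
One tuple (1,2,6,1,2) → sorted (1,1,2,2,6): b_i ≤ 2+i ∀i, a PF.

12288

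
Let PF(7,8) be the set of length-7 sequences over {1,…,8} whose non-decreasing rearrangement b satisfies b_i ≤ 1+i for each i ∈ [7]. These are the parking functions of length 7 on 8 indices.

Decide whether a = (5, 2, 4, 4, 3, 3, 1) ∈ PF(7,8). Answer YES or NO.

YES

Rearranged: b = (1, 2, 3, 3, 4, 4, 5).
  b_1=1 ≤ 2
  b_2=2 ≤ 3
  b_3=3 ≤ 4
  b_4=3 ≤ 5
  b_5=4 ≤ 6
  b_6=4 ≤ 7
  b_7=5 ≤ 8
All bounds hold ⇒ YES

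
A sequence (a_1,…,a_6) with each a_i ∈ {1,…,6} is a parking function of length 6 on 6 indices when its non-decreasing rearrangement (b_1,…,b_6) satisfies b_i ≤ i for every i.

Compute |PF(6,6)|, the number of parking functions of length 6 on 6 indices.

16807

|PF(6,6)| = (6−6+1)·(6+1)^(6−1) = 1·16807 = 16807
E.g. (2,2,3,1,2,3) → sorted (1,2,2,2,3,3): b_i ≤ i ∀i, a PF.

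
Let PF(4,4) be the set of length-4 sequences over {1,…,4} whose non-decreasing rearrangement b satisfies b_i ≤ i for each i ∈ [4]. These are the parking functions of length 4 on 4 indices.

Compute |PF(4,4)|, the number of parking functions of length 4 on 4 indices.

#PF = (4+1−4)·(4+1)^{4−1} = 1·125 = 125 (Konheim–Weiss)
Check (1,4,2,2) → sorted (1,2,2,4): b_i ≤ i ∀i, a PF.

125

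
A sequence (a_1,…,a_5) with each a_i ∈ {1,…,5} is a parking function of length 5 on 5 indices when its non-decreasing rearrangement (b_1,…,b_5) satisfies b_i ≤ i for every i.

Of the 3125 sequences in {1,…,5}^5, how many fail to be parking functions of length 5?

1829

|PF| = (5−5+1)·(5+1)^(5−1) = 1×1296 = 1296 [KW]
Example (5,3,4,2,4) → sorted (2,3,4,4,5): b_1=2>1, not a PF.
So 3125 − 1296 = 1829 fail.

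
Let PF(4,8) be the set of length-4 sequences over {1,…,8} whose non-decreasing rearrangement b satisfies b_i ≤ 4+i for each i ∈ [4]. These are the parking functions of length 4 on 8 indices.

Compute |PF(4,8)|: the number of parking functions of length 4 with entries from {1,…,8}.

#PF = 5·9^3 = 5 · 729 = 3645 (Pollak)
One tuple (3,1,4,4) → sorted (1,3,4,4): b_i ≤ 4+i ∀i, a PF.

3645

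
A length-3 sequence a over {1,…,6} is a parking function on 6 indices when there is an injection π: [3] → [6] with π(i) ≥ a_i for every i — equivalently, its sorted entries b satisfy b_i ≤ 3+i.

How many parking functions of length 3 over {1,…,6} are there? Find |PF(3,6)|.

196

Count = 4·7^2 = 4·49 = 196 (Konheim–Weiss)
Example (3,5,3) → sorted (3,3,5): b_i ≤ 3+i ∀i, a PF.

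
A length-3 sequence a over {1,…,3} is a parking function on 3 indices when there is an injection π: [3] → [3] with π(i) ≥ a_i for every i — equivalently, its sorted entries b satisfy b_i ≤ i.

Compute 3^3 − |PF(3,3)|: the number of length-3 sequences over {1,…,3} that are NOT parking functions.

11

|PF(3,3)| = (3−3+1)·(3+1)^(3−1) = 1 · 16 = 16 [KW]
E.g. (3,3,2) → sorted (2,3,3): b_1=2>1, not a PF.
3^3 − 16 = 27 − 16 = 11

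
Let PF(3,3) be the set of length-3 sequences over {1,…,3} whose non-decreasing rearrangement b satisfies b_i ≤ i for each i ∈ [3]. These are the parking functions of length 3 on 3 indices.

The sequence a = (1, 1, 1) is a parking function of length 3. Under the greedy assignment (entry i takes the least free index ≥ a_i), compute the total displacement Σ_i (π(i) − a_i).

3

Σπ = 3·4/2 = 6 (π permutes [3]); Σa = 1+1+1 = 3; disp = 6−3 = 3.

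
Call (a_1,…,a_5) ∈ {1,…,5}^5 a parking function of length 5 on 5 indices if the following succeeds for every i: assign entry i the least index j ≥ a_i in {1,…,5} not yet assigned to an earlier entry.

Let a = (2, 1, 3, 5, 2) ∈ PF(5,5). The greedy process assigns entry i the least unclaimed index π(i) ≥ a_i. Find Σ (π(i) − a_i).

2

Σπ = 15 ({1..5} each once); Σa = 2+1+3+5+2 = 13; disp = 15−13 = 2.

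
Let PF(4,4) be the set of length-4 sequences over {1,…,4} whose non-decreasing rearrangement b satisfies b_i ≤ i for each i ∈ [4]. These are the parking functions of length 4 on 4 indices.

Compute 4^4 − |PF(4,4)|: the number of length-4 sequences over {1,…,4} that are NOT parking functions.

131

|PF| = (5−4)·5^(4−1) = 1×125 = 125 [KW]
E.g. (3,2,2,3) → sorted (2,2,3,3): b_1=2>1, not a PF.
4^4 − 125 = 256 − 125 = 131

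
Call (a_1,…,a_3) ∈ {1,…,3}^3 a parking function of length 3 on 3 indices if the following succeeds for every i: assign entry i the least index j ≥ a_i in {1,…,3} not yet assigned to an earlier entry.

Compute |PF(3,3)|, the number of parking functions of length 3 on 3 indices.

16

#PF = (3+1−3)·(3+1)^{3−1} = 1·16 = 16 (Konheim–Weiss)
E.g. (3,2,1) → sorted (1,2,3): b_i ≤ i ∀i, a PF.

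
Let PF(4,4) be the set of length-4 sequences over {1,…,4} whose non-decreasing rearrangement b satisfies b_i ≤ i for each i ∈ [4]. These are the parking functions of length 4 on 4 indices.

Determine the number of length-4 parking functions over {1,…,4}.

125

|PF| = (4−4+1)·(4+1)^(4−1) = 1·125 = 125
One tuple (4,1,1,3) → sorted (1,1,3,4): b_i ≤ i ∀i, a PF.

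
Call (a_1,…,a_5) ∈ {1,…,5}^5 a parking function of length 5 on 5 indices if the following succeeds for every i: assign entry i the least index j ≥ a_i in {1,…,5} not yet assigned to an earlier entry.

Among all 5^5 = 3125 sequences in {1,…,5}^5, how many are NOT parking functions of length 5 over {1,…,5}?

1829

#PF = (5−5+1)·(5+1)^(5−1) = 1·1296 = 1296 [KW]
E.g. (5,4,5,4,5) → sorted (4,4,5,5,5): b_1=4>1, not a PF.
Total 3125; non-PF = 3125−1296 = 1829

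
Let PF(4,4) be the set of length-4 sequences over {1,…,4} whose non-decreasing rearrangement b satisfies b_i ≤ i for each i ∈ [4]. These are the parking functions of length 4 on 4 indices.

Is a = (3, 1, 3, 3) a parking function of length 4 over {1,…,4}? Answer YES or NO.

NO

Sorted: b = (1, 3, 3, 3).
  b_1=1 ≤ 1
  b_2=3 > 2
  fails at i=2 ⇒ NO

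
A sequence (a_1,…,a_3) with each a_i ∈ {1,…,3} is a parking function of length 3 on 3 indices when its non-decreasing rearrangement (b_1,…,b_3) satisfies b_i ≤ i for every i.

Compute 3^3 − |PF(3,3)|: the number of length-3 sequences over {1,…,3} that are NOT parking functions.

11

|PF| = (4−3)·4^(3−1) = 1×16 = 16 (Konheim–Weiss)
One tuple (2,3,2) → sorted (2,2,3): b_1=2>1, not a PF.
So 27 − 16 = 11 fail.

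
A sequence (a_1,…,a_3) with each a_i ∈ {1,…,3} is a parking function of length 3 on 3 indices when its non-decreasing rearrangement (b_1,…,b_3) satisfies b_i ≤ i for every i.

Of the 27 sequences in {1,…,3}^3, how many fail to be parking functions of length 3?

11

|PF| = (4−3)·4^(3−1) = 1·16 = 16 (Pollak)
E.g. (3,2,3) → sorted (2,3,3): b_1=2>1, not a PF.
So 27 − 16 = 11 fail.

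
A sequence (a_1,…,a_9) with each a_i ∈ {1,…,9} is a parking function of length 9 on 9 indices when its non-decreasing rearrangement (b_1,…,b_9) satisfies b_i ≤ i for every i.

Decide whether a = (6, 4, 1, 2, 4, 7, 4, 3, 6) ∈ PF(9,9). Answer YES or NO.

YES

Sorted: b = (1, 2, 3, 4, 4, 4, 6, 6, 7).
  b_1=1 ≤ 1
  b_2=2 ≤ 2
  b_3=3 ≤ 3
  b_4=4 ≤ 4
  b_5=4 ≤ 5
  b_6=4 ≤ 6
  b_7=6 ≤ 7
  b_8=6 ≤ 8
  b_9=7 ≤ 9
All bounds hold ⇒ YES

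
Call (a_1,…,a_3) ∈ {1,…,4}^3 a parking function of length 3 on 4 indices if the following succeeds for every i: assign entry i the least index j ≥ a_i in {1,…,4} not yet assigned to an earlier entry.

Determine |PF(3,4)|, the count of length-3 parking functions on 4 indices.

|PF| = 2·5^2 = 2·25 = 50 [KW]
One tuple (4,3,1) → sorted (1,3,4): b_i ≤ 1+i ∀i, a PF.

50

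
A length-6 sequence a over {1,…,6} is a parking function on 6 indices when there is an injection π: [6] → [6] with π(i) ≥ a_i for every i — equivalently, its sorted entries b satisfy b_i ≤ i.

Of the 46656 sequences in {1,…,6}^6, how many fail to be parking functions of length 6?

|PF| = (6−6+1)·(6+1)^(6−1) = 1×16807 = 16807 (Konheim–Weiss)
E.g. (4,5,5,5,1,4) → sorted (1,4,4,5,5,5): b_2=4>2, not a PF.
6^6 − 16807 = 46656 − 16807 = 29849

29849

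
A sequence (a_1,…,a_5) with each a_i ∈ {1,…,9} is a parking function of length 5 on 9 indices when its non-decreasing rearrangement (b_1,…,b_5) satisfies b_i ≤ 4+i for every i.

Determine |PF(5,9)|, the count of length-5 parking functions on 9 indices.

|PF(5,9)| = (9+1−5)·(9+1)^{5−1} = 5×10000 = 50000 [KW]
Check (6,7,8,5,1) → sorted (1,5,6,7,8): b_i ≤ 4+i ∀i, a PF.

50000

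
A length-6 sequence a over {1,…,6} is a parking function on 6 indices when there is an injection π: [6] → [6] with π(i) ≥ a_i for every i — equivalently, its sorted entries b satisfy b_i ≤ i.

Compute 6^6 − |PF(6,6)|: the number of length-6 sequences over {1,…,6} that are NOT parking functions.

|PF(6,6)| = (7−6)·7^(6−1) = 1·16807 = 16807 [KW]
One tuple (2,6,1,4,5,6) → sorted (1,2,4,5,6,6): b_3=4>3, not a PF.
6^6 − 16807 = 46656 − 16807 = 29849

29849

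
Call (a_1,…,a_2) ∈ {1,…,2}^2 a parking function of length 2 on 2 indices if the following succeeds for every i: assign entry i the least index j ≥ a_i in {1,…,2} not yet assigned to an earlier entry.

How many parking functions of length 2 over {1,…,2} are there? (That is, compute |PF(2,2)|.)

3

Count = (2−2+1)·(2+1)^(2−1) = 1·3 = 3 (Konheim–Weiss)
Example (1,1) → sorted (1,1): b_i ≤ i ∀i, a PF.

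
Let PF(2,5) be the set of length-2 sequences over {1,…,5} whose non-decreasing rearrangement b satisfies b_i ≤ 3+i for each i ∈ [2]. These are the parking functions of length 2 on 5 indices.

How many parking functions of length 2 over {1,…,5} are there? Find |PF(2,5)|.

24

Count = (5−2+1)·(5+1)^(2−1) = 4·6 = 24 [KW]
Check (3,3) → sorted (3,3): b_i ≤ 3+i ∀i, a PF.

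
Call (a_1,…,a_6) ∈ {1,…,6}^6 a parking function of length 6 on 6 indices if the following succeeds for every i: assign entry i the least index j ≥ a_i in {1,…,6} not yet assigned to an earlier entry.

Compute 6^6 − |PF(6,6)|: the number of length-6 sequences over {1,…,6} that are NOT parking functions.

29849

|PF(6,6)| = 1·7^5 = 1 · 16807 = 16807 (Pollak)
One tuple (3,3,5,5,6,4) → sorted (3,3,4,5,5,6): b_1=3>1, not a PF.
Total 46656; non-PF = 46656−16807 = 29849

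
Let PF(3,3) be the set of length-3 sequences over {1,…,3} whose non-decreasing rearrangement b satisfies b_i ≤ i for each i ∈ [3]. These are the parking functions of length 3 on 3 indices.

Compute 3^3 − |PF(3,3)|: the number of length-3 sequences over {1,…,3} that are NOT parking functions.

11

|PF(3,3)| = (3+1−3)·(3+1)^{3−1} = 1×16 = 16
Example (3,3,3) → sorted (3,3,3): b_1=3>1, not a PF.
3^3 − 16 = 27 − 16 = 11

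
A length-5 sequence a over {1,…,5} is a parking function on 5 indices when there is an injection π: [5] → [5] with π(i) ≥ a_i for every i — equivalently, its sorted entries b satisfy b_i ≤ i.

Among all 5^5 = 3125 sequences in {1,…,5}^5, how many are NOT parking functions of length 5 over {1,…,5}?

Count = (6−5)·6^(5−1) = 1·1296 = 1296 (Pollak)
Example (4,5,1,3,4) → sorted (1,3,4,4,5): b_2=3>2, not a PF.
So 3125 − 1296 = 1829 fail.

1829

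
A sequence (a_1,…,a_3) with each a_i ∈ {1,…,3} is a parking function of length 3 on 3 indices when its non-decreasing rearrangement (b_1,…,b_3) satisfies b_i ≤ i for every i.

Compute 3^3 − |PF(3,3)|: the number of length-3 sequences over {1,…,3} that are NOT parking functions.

Count = 1·4^2 = 1×16 = 16 (Konheim–Weiss)
Example (3,2,2) → sorted (2,2,3): b_1=2>1, not a PF.
Total 27; non-PF = 27−16 = 11

11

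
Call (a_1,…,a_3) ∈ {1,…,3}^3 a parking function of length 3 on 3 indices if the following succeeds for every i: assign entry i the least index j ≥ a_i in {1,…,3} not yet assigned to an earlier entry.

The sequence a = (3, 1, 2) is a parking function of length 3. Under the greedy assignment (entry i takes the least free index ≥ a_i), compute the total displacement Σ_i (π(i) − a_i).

0

Σπ = 3·4/2 = 6 (π permutes [3]); Σa = 3+1+2 = 6; disp = 6−6 = 0.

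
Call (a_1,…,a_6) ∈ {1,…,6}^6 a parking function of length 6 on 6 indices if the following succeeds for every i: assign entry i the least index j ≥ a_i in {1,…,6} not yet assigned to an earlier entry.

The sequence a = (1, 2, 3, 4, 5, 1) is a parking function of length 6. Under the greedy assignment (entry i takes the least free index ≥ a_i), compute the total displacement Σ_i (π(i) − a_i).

5

Σπ = 6·7/2 = 21 (π permutes [6]); Σa = 1+2+3+4+5+1 = 16; disp = 21−16 = 5.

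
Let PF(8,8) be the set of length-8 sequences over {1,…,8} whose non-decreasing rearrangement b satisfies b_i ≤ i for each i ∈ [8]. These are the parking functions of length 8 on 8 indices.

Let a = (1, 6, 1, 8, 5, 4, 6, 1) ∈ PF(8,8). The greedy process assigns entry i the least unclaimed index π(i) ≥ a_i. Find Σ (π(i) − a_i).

Σπ = 8·9/2 = 36 (π permutes [8]); Σa = 1+6+1+8+5+4+6+1 = 32; disp = 36−32 = 4.

4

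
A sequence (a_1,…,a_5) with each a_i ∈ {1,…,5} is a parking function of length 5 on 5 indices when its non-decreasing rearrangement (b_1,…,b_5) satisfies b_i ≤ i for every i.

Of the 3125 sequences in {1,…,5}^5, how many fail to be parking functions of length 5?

1829

|PF| = (5+1−5)·(5+1)^{5−1} = 1·1296 = 1296 (Pollak)
One tuple (3,1,4,5,4) → sorted (1,3,4,4,5): b_2=3>2, not a PF.
Total 3125; non-PF = 3125−1296 = 1829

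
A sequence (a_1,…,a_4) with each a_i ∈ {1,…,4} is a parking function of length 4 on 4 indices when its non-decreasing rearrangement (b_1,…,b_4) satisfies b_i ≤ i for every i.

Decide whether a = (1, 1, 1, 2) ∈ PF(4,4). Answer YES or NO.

Sorted: b = (1, 1, 1, 2).
  b_1=1 ≤ 1
  b_2=1 ≤ 2
  b_3=1 ≤ 3
  b_4=2 ≤ 4
All bounds hold ⇒ YES

YES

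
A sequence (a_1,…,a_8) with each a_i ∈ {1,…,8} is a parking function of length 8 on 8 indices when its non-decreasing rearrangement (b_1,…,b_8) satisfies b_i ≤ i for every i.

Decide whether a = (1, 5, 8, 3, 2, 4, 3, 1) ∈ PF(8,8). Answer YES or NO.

YES

Rearranged: b = (1, 1, 2, 3, 3, 4, 5, 8).
  b_1=1 ≤ 1
  b_2=1 ≤ 2
  b_3=2 ≤ 3
  b_4=3 ≤ 4
  b_5=3 ≤ 5
  b_6=4 ≤ 6
  b_7=5 ≤ 7
  b_8=8 ≤ 8
All bounds hold ⇒ YES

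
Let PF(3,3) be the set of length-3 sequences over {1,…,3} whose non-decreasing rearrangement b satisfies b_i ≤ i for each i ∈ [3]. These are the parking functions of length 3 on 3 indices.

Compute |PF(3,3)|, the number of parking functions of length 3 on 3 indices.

|PF| = 1·4^2 = 1·16 = 16 [KW]
Example (1,3,1) → sorted (1,1,3): b_i ≤ i ∀i, a PF.

16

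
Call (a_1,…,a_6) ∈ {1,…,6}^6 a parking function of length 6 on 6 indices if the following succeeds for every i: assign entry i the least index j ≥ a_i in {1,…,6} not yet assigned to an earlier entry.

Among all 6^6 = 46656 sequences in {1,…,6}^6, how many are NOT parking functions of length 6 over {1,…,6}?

Count = (6+1−6)·(6+1)^{6−1} = 1 · 16807 = 16807 (Pollak)
E.g. (5,6,5,5,4,3) → sorted (3,4,5,5,5,6): b_1=3>1, not a PF.
Total 46656; non-PF = 46656−16807 = 29849

29849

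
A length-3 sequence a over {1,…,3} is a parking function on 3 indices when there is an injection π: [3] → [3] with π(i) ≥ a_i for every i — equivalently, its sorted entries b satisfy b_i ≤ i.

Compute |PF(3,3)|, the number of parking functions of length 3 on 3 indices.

|PF| = (3+1−3)·(3+1)^{3−1} = 1 · 16 = 16
Check (1,2,3) → sorted (1,2,3): b_i ≤ i ∀i, a PF.

16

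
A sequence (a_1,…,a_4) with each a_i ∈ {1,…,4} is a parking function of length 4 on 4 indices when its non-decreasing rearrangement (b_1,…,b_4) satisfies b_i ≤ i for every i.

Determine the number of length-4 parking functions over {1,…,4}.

125

|PF| = (4+1−4)·(4+1)^{4−1} = 1×125 = 125 [KW]
Check (1,2,1,2) → sorted (1,1,2,2): b_i ≤ i ∀i, a PF.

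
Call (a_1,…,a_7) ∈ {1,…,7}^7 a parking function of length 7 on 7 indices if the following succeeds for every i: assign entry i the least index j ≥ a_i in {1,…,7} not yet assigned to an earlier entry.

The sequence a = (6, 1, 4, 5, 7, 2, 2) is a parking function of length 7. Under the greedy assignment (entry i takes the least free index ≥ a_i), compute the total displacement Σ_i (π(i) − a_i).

1

Σπ(i) = 1+…+7 = 28; Σa = 6+1+4+5+7+2+2 = 27; disp = 28−27 = 1.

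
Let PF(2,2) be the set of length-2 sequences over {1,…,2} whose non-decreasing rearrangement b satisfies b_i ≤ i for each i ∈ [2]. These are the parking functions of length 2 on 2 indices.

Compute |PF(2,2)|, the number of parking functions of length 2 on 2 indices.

Count = 1·3^1 = 1×3 = 3 (Konheim–Weiss)
Example (2,1) → sorted (1,2): b_i ≤ i ∀i, a PF.

3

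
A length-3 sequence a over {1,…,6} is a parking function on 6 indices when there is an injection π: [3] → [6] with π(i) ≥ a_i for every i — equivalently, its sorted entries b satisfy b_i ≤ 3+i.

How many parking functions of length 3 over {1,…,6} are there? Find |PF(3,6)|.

Count = (6+1−3)·(6+1)^{3−1} = 4·49 = 196
Example (2,1,3) → sorted (1,2,3): b_i ≤ 3+i ∀i, a PF.

196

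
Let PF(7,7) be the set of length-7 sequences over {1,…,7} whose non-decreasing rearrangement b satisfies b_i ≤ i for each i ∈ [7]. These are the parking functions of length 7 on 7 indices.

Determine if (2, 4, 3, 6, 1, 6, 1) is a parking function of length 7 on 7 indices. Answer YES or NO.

Order a: b = (1, 1, 2, 3, 4, 6, 6).
  b_1=1 ≤ 1
  b_2=1 ≤ 2
  b_3=2 ≤ 3
  b_4=3 ≤ 4
  b_5=4 ≤ 5
  b_6=6 ≤ 6
  b_7=6 ≤ 7
All bounds hold ⇒ YES

YES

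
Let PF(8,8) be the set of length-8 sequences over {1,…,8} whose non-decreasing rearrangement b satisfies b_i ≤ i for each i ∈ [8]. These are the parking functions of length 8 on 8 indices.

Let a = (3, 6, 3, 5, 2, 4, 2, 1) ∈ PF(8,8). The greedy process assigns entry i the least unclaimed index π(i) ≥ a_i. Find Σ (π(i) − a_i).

10

Σπ = 36 ({1..8} each once); Σa = 3+6+3+5+2+4+2+1 = 26; disp = 36−26 = 10.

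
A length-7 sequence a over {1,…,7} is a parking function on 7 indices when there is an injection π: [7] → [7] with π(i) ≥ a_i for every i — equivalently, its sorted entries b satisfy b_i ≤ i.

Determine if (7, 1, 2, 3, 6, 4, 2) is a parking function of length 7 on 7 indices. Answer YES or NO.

YES

Sorted: b = (1, 2, 2, 3, 4, 6, 7).
  b_1=1 ≤ 1
  b_2=2 ≤ 2
  b_3=2 ≤ 3
  b_4=3 ≤ 4
  b_5=4 ≤ 5
  b_6=6 ≤ 6
  b_7=7 ≤ 7
All bounds hold ⇒ YES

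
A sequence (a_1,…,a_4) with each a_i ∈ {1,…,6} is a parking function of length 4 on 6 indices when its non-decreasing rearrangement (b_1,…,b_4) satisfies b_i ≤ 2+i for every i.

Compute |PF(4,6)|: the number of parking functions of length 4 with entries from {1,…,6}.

|PF(4,6)| = 3·7^3 = 3×343 = 1029 (Pollak)
E.g. (3,1,6,5) → sorted (1,3,5,6): b_i ≤ 2+i ∀i, a PF.

1029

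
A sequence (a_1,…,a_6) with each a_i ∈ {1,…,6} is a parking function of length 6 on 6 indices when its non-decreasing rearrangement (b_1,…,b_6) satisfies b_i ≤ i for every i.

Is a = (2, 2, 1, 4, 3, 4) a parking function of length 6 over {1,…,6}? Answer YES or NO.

Order a: b = (1, 2, 2, 3, 4, 4).
  b_1=1 ≤ 1
  b_2=2 ≤ 2
  b_3=2 ≤ 3
  b_4=3 ≤ 4
  b_5=4 ≤ 5
  b_6=4 ≤ 6
All bounds hold ⇒ YES

YES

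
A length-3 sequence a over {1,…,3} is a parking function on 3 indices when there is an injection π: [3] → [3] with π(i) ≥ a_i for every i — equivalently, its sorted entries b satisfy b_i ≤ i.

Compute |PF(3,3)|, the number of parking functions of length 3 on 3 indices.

#PF = 1·4^2 = 1·16 = 16
Example (2,3,1) → sorted (1,2,3): b_i ≤ i ∀i, a PF.

16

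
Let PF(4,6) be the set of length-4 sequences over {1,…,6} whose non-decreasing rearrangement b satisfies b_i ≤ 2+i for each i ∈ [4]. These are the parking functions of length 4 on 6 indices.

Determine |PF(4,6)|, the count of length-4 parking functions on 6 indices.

1029

Count = 3·7^3 = 3 · 343 = 1029 (Konheim–Weiss)
Check (1,6,3,3) → sorted (1,3,3,6): b_i ≤ 2+i ∀i, a PF.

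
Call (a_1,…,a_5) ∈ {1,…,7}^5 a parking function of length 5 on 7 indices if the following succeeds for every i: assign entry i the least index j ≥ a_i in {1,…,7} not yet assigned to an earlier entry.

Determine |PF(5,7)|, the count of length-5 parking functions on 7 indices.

|PF| = (8−5)·8^(5−1) = 3 · 4096 = 12288
Example (3,3,4,7,6) → sorted (3,3,4,6,7): b_i ≤ 2+i ∀i, a PF.

12288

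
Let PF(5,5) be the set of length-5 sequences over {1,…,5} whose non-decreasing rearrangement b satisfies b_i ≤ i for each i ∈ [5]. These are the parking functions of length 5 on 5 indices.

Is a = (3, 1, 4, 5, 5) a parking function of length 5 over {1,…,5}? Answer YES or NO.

Rearranged: b = (1, 3, 4, 5, 5).
  b_1=1 ≤ 1
  b_2=3 > 2
  fails at i=2 ⇒ NO

NO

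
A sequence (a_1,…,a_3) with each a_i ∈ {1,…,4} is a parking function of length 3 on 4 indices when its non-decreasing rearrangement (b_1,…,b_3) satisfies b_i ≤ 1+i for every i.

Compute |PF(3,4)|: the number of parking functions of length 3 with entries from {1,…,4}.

|PF| = (4−3+1)·(4+1)^(3−1) = 2·25 = 50 (Pollak)
One tuple (3,2,4) → sorted (2,3,4): b_i ≤ 1+i ∀i, a PF.

50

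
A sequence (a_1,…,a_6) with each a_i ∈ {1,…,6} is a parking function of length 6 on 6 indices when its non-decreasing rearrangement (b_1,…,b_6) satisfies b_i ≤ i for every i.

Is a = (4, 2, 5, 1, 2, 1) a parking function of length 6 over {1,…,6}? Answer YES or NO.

YES

Rearranged: b = (1, 1, 2, 2, 4, 5).
  b_1=1 ≤ 1
  b_2=1 ≤ 2
  b_3=2 ≤ 3
  b_4=2 ≤ 4
  b_5=4 ≤ 5
  b_6=5 ≤ 6
All bounds hold ⇒ YES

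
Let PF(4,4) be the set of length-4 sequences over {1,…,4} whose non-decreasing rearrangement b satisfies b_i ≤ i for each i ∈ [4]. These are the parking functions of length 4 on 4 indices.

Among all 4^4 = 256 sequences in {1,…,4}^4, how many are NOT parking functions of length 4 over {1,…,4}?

131

#PF = (4+1−4)·(4+1)^{4−1} = 1×125 = 125 [KW]
One tuple (4,3,4,3) → sorted (3,3,4,4): b_1=3>1, not a PF.
Total 256; non-PF = 256−125 = 131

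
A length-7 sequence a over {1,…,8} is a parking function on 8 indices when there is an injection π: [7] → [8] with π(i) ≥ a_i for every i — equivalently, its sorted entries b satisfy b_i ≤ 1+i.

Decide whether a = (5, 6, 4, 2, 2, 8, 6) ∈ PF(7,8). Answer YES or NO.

YES

Order a: b = (2, 2, 4, 5, 6, 6, 8).
  b_1=2 ≤ 2
  b_2=2 ≤ 3
  b_3=4 ≤ 4
  b_4=5 ≤ 5
  b_5=6 ≤ 6
  b_6=6 ≤ 7
  b_7=8 ≤ 8
All bounds hold ⇒ YES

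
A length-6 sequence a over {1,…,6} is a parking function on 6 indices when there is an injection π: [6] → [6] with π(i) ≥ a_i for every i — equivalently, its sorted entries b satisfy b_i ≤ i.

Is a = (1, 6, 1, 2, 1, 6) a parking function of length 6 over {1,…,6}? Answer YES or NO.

Rearranged: b = (1, 1, 1, 2, 6, 6).
  b_1=1 ≤ 1
  b_2=1 ≤ 2
  b_3=1 ≤ 3
  b_4=2 ≤ 4
  b_5=6 > 5
  fails at i=5 ⇒ NO

NO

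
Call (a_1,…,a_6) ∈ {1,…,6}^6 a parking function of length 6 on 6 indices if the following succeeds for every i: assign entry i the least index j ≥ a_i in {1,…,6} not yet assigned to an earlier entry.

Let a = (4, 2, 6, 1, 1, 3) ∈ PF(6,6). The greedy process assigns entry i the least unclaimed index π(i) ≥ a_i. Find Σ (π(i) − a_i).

Σπ = 21 ({1..6} each once); Σa = 4+2+6+1+1+3 = 17; disp = 21−17 = 4.

4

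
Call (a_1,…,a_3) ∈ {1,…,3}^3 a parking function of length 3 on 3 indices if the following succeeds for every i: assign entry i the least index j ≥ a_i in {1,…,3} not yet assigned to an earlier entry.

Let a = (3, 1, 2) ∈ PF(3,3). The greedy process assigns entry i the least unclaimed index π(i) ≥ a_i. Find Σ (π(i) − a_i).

0

Σπ = 6 ({1..3} each once); Σa = 3+1+2 = 6; disp = 6−6 = 0.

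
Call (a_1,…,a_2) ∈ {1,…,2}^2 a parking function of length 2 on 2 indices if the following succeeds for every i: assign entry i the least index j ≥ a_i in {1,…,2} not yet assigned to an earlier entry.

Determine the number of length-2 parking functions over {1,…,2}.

3

|PF(2,2)| = (2−2+1)·(2+1)^(2−1) = 1 · 3 = 3 (Pollak)
Example (2,1) → sorted (1,2): b_i ≤ i ∀i, a PF.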